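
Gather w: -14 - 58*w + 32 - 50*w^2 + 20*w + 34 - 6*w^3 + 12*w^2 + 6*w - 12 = -6*w^3 - 38*w^2 - 32*w + 40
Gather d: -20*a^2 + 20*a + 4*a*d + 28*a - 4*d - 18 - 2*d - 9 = -20*a^2 + 48*a + d*(4*a - 6) - 27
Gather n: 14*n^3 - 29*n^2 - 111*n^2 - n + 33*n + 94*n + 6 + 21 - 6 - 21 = 14*n^3 - 140*n^2 + 126*n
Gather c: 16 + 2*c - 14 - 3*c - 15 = -c - 13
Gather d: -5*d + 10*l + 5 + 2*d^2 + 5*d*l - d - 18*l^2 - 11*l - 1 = 2*d^2 + d*(5*l - 6) - 18*l^2 - l + 4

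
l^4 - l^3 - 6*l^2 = l^2*(l - 3)*(l + 2)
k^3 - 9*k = k*(k - 3)*(k + 3)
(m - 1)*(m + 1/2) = m^2 - m/2 - 1/2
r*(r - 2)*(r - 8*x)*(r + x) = r^4 - 7*r^3*x - 2*r^3 - 8*r^2*x^2 + 14*r^2*x + 16*r*x^2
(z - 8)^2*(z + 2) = z^3 - 14*z^2 + 32*z + 128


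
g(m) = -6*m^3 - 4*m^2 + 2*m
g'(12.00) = -2686.00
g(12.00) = -10920.00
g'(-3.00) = -136.00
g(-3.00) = 120.00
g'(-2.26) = -71.86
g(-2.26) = 44.31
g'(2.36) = -117.13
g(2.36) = -96.42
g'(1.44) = -46.84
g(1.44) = -23.33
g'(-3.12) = -148.26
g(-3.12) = 137.05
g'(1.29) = -38.27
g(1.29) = -16.96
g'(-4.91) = -392.67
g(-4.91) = 603.97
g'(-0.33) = 2.68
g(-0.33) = -0.88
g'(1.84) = -73.66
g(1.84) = -47.24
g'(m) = -18*m^2 - 8*m + 2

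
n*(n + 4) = n^2 + 4*n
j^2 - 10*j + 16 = (j - 8)*(j - 2)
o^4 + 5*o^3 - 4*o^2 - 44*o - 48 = (o - 3)*(o + 2)^2*(o + 4)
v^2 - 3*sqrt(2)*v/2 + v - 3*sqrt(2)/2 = (v + 1)*(v - 3*sqrt(2)/2)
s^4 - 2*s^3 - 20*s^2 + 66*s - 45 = (s - 3)^2*(s - 1)*(s + 5)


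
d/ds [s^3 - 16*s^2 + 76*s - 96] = 3*s^2 - 32*s + 76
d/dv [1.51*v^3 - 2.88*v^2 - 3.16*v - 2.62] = 4.53*v^2 - 5.76*v - 3.16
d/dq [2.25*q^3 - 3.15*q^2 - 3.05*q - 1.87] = 6.75*q^2 - 6.3*q - 3.05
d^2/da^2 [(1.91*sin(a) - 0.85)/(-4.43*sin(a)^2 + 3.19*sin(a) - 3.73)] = (37.483559*sin(a)^5 - 39.7331129999999*sin(a)^4 - 228.295177*sin(a)^3 + 170.345082*sin(a)^2 + 133.751968*sin(a) - 56.244294)/(4.43*sin(a)^2 - 3.19*sin(a) + 3.73)^3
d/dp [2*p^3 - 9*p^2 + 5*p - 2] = 6*p^2 - 18*p + 5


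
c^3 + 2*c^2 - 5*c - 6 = (c - 2)*(c + 1)*(c + 3)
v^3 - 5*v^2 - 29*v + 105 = (v - 7)*(v - 3)*(v + 5)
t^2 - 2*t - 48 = (t - 8)*(t + 6)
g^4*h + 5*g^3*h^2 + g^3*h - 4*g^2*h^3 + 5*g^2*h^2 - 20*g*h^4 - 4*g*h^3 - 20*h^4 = (g - 2*h)*(g + 2*h)*(g + 5*h)*(g*h + h)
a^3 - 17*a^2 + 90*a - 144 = (a - 8)*(a - 6)*(a - 3)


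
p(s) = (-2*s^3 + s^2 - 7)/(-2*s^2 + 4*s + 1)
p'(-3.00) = 1.00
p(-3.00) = -1.93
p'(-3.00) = 1.00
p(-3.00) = -1.93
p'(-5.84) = 0.97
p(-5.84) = -4.70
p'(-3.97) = 0.97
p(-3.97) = -2.89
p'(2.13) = -546.16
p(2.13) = -48.84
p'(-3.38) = 0.99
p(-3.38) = -2.31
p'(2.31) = -674.84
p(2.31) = 60.89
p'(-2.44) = 1.06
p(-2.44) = -1.36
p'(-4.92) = 0.97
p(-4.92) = -3.81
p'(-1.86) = 1.23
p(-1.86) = -0.70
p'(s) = (4*s - 4)*(-2*s^3 + s^2 - 7)/(-2*s^2 + 4*s + 1)^2 + (-6*s^2 + 2*s)/(-2*s^2 + 4*s + 1)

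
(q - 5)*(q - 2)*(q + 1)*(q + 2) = q^4 - 4*q^3 - 9*q^2 + 16*q + 20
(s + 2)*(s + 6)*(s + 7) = s^3 + 15*s^2 + 68*s + 84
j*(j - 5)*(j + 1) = j^3 - 4*j^2 - 5*j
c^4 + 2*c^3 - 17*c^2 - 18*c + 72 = (c - 3)*(c - 2)*(c + 3)*(c + 4)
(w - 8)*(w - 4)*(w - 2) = w^3 - 14*w^2 + 56*w - 64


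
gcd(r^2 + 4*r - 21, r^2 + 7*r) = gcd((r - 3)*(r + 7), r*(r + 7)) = r + 7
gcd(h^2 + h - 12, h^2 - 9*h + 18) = h - 3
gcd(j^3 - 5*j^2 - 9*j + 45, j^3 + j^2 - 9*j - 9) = j^2 - 9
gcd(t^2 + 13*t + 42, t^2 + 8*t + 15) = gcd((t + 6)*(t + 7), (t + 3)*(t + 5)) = 1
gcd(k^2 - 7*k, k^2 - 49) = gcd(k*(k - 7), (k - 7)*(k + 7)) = k - 7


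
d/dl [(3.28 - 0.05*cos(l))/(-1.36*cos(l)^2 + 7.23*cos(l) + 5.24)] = (0.068*cos(l)^2 - 8.9216*cos(l) + 23.9764)*sin(l)/(1.8496*cos(l)^4 - 19.6656*cos(l)^3 + 38.0201*cos(l)^2 + 75.7704*cos(l) + 27.4576)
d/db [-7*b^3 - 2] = -21*b^2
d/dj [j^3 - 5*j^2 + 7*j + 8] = 3*j^2 - 10*j + 7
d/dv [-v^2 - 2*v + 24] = -2*v - 2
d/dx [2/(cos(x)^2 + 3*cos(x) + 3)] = 2*(2*cos(x) + 3)*sin(x)/(cos(x)^2 + 3*cos(x) + 3)^2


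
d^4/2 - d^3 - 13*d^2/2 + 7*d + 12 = (d/2 + 1/2)*(d - 4)*(d - 2)*(d + 3)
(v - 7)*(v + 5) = v^2 - 2*v - 35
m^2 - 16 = (m - 4)*(m + 4)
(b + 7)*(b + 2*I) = b^2 + 7*b + 2*I*b + 14*I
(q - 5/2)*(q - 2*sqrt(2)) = q^2 - 2*sqrt(2)*q - 5*q/2 + 5*sqrt(2)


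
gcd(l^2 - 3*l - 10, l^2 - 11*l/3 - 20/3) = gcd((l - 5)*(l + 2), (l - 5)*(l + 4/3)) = l - 5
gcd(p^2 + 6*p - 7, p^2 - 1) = p - 1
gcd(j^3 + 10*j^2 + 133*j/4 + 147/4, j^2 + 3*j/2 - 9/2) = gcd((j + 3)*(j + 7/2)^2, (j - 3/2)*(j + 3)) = j + 3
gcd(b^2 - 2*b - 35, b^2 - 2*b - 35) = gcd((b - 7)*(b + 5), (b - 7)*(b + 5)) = b^2 - 2*b - 35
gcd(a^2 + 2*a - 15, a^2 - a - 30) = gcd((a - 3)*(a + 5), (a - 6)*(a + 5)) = a + 5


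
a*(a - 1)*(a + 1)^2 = a^4 + a^3 - a^2 - a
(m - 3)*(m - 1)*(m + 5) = m^3 + m^2 - 17*m + 15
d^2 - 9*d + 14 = (d - 7)*(d - 2)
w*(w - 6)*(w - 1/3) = w^3 - 19*w^2/3 + 2*w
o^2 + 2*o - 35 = (o - 5)*(o + 7)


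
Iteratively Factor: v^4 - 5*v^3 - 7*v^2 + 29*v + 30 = (v - 3)*(v^3 - 2*v^2 - 13*v - 10) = (v - 3)*(v + 2)*(v^2 - 4*v - 5) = (v - 3)*(v + 1)*(v + 2)*(v - 5)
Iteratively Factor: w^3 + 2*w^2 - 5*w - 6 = (w + 1)*(w^2 + w - 6) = (w - 2)*(w + 1)*(w + 3)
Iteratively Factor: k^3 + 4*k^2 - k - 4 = (k + 1)*(k^2 + 3*k - 4) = (k - 1)*(k + 1)*(k + 4)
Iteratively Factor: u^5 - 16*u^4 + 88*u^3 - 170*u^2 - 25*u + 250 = (u - 5)*(u^4 - 11*u^3 + 33*u^2 - 5*u - 50) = (u - 5)*(u + 1)*(u^3 - 12*u^2 + 45*u - 50) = (u - 5)*(u - 2)*(u + 1)*(u^2 - 10*u + 25) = (u - 5)^2*(u - 2)*(u + 1)*(u - 5)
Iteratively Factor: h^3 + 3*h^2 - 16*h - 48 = (h - 4)*(h^2 + 7*h + 12) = (h - 4)*(h + 4)*(h + 3)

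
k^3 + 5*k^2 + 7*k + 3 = (k + 1)^2*(k + 3)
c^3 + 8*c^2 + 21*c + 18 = (c + 2)*(c + 3)^2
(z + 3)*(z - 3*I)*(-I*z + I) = -I*z^3 - 3*z^2 - 2*I*z^2 - 6*z + 3*I*z + 9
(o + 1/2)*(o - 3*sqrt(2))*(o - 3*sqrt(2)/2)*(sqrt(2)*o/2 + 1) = sqrt(2)*o^4/2 - 7*o^3/2 + sqrt(2)*o^3/4 - 7*o^2/4 + 9*o + 9/2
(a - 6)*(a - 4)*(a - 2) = a^3 - 12*a^2 + 44*a - 48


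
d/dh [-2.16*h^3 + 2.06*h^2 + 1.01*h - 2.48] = -6.48*h^2 + 4.12*h + 1.01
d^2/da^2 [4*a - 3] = 0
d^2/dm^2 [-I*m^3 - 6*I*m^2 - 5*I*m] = 6*I*(-m - 2)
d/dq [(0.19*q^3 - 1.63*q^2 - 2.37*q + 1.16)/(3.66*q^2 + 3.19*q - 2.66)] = (0.6954*q^4 + 1.2122*q^3 + 1.9583*q^2 + 0.180400000000001*q + 2.6038)/(13.3956*q^4 + 23.3508*q^3 - 9.2951*q^2 - 16.9708*q + 7.0756)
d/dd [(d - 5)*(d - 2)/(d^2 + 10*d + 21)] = (17*d^2 + 22*d - 247)/(d^4 + 20*d^3 + 142*d^2 + 420*d + 441)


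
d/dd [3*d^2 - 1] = 6*d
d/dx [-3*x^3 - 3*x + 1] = -9*x^2 - 3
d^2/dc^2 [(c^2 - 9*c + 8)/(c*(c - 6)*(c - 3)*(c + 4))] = 6*(c^8 - 23*c^7 + 161*c^6 - 407*c^5 + 166*c^4 + 684*c^3 - 288*c^2 - 10368*c + 13824)/(c^3*(c^9 - 15*c^8 + 21*c^7 + 631*c^6 - 2538*c^5 - 7236*c^4 + 48600*c^3 - 7776*c^2 - 279936*c + 373248))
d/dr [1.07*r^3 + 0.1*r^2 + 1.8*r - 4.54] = 3.21*r^2 + 0.2*r + 1.8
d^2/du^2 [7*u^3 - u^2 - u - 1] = 42*u - 2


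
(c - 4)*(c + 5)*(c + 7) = c^3 + 8*c^2 - 13*c - 140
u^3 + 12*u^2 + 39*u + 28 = (u + 1)*(u + 4)*(u + 7)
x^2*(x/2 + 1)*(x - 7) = x^4/2 - 5*x^3/2 - 7*x^2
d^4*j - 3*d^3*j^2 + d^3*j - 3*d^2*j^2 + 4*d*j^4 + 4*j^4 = (d - 2*j)^2*(d + j)*(d*j + j)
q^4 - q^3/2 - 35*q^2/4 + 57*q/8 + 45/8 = (q - 5/2)*(q - 3/2)*(q + 1/2)*(q + 3)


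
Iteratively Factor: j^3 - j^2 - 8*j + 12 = (j + 3)*(j^2 - 4*j + 4) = (j - 2)*(j + 3)*(j - 2)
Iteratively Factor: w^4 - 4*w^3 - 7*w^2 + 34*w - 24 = (w - 2)*(w^3 - 2*w^2 - 11*w + 12) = (w - 4)*(w - 2)*(w^2 + 2*w - 3) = (w - 4)*(w - 2)*(w - 1)*(w + 3)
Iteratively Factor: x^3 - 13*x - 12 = (x - 4)*(x^2 + 4*x + 3) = (x - 4)*(x + 3)*(x + 1)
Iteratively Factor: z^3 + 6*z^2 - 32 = (z - 2)*(z^2 + 8*z + 16) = (z - 2)*(z + 4)*(z + 4)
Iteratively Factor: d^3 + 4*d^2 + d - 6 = (d + 3)*(d^2 + d - 2) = (d - 1)*(d + 3)*(d + 2)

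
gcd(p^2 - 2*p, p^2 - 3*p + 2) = p - 2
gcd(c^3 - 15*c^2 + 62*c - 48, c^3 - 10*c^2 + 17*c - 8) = c^2 - 9*c + 8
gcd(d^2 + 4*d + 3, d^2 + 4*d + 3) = d^2 + 4*d + 3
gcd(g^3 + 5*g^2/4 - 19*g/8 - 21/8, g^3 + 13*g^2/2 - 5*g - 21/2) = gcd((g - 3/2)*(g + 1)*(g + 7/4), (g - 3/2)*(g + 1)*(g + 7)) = g^2 - g/2 - 3/2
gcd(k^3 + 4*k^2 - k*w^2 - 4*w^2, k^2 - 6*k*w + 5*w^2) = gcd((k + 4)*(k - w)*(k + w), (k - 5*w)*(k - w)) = -k + w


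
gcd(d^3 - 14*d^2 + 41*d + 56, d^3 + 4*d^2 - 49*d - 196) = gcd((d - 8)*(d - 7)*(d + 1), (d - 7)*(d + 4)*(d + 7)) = d - 7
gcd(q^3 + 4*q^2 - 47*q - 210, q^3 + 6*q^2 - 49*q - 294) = q^2 - q - 42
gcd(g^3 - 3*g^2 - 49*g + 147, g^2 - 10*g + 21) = g^2 - 10*g + 21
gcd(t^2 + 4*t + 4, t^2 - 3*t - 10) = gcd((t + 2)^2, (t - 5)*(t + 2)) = t + 2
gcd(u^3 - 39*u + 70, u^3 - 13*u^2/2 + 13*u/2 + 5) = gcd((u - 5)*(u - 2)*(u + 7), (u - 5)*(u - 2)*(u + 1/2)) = u^2 - 7*u + 10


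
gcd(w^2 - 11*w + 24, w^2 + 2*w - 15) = w - 3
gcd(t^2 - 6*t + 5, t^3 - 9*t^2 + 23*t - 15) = t^2 - 6*t + 5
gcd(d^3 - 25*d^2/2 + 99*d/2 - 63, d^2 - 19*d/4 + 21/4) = d - 3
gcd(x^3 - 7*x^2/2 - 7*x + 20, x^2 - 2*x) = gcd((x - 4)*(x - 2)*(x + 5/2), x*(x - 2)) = x - 2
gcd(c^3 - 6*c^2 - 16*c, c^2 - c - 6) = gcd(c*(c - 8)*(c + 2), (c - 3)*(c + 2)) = c + 2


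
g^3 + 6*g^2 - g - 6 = (g - 1)*(g + 1)*(g + 6)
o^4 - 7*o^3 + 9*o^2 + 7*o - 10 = (o - 5)*(o - 2)*(o - 1)*(o + 1)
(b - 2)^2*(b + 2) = b^3 - 2*b^2 - 4*b + 8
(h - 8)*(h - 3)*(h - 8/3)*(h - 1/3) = h^4 - 14*h^3 + 521*h^2/9 - 736*h/9 + 64/3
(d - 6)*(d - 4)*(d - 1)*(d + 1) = d^4 - 10*d^3 + 23*d^2 + 10*d - 24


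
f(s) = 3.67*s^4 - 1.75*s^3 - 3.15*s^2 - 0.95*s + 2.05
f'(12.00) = 24534.49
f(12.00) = 72614.17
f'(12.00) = 24534.49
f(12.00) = 72614.17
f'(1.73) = 48.45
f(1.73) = 14.79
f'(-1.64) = -69.49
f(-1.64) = 29.40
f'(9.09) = 10533.98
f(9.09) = 23475.30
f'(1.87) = 64.91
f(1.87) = 22.69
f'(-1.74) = -83.22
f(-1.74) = 37.03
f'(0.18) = -2.17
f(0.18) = 1.77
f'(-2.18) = -164.25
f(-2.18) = 90.17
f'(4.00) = 829.37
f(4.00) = 775.37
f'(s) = 14.68*s^3 - 5.25*s^2 - 6.3*s - 0.95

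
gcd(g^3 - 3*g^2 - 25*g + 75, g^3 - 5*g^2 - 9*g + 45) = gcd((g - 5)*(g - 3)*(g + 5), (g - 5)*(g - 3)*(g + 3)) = g^2 - 8*g + 15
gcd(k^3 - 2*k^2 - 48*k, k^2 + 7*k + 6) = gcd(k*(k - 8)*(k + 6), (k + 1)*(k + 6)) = k + 6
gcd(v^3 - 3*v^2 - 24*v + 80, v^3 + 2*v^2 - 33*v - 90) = v + 5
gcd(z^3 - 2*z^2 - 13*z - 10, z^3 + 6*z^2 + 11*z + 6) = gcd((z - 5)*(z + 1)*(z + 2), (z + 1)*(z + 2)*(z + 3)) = z^2 + 3*z + 2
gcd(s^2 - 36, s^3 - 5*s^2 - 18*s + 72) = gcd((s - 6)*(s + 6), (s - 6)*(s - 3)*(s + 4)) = s - 6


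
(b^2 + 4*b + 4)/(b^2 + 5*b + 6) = (b + 2)/(b + 3)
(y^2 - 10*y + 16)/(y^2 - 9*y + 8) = (y - 2)/(y - 1)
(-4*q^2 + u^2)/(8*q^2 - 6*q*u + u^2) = (-2*q - u)/(4*q - u)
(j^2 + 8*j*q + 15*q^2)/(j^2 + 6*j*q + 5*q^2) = (j + 3*q)/(j + q)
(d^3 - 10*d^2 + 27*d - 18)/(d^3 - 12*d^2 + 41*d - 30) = (d - 3)/(d - 5)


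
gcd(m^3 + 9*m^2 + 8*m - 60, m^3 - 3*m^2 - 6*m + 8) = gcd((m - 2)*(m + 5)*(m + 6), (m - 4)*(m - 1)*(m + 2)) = 1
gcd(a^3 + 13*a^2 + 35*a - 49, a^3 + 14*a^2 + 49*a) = a^2 + 14*a + 49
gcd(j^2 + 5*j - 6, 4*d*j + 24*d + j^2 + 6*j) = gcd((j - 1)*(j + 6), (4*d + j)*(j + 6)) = j + 6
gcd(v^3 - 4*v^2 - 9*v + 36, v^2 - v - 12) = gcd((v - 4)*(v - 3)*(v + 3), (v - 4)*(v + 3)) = v^2 - v - 12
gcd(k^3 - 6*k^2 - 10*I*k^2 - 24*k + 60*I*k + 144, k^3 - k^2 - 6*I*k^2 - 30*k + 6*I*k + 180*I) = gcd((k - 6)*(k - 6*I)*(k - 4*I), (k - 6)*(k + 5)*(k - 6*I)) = k^2 + k*(-6 - 6*I) + 36*I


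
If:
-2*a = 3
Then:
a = -3/2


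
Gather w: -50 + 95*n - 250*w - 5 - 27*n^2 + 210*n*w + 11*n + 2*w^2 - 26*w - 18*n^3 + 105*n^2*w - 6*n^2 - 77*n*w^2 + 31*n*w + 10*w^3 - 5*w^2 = -18*n^3 - 33*n^2 + 106*n + 10*w^3 + w^2*(-77*n - 3) + w*(105*n^2 + 241*n - 276) - 55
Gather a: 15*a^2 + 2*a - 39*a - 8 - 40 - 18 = 15*a^2 - 37*a - 66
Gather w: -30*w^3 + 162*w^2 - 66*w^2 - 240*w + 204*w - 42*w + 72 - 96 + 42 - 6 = -30*w^3 + 96*w^2 - 78*w + 12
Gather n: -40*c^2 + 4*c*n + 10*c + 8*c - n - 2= -40*c^2 + 18*c + n*(4*c - 1) - 2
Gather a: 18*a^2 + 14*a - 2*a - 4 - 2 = 18*a^2 + 12*a - 6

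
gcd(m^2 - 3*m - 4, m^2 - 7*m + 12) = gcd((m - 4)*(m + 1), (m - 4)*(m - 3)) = m - 4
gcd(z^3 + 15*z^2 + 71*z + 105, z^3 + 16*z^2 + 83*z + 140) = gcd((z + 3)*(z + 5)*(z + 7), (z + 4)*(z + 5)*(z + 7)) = z^2 + 12*z + 35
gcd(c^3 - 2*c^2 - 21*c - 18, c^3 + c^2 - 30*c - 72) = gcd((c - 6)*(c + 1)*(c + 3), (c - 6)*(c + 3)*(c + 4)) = c^2 - 3*c - 18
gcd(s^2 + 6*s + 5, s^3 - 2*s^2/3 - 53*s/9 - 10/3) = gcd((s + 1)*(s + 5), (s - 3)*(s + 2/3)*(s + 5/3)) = 1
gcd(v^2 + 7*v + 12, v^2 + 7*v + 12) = v^2 + 7*v + 12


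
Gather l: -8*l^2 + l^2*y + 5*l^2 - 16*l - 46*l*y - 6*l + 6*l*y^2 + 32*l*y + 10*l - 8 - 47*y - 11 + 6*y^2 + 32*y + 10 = l^2*(y - 3) + l*(6*y^2 - 14*y - 12) + 6*y^2 - 15*y - 9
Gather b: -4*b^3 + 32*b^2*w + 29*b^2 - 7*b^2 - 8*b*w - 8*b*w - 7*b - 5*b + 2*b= -4*b^3 + b^2*(32*w + 22) + b*(-16*w - 10)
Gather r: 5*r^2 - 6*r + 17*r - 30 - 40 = 5*r^2 + 11*r - 70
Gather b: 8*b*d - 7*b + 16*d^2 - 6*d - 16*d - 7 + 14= b*(8*d - 7) + 16*d^2 - 22*d + 7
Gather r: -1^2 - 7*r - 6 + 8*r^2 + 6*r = 8*r^2 - r - 7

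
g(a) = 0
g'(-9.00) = 0.00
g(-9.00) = 0.00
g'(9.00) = 0.00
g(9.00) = 0.00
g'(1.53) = 0.00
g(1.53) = 0.00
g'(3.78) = 0.00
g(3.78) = 0.00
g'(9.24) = 0.00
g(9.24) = 0.00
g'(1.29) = 0.00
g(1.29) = 0.00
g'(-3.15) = 0.00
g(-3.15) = 0.00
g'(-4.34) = 0.00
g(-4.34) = 0.00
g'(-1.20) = 0.00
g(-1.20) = 0.00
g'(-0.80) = 0.00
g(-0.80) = 0.00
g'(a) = 0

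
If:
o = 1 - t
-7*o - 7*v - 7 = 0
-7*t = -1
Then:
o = 6/7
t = 1/7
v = -13/7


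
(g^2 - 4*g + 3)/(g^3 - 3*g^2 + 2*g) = (g - 3)/(g*(g - 2))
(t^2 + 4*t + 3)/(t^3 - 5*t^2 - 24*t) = (t + 1)/(t*(t - 8))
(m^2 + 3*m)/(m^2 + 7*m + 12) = m/(m + 4)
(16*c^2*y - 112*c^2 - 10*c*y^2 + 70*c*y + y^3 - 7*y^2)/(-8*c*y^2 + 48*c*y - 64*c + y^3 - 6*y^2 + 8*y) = (-2*c*y + 14*c + y^2 - 7*y)/(y^2 - 6*y + 8)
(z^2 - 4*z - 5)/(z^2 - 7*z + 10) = (z + 1)/(z - 2)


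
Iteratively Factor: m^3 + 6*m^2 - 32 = (m + 4)*(m^2 + 2*m - 8) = (m + 4)^2*(m - 2)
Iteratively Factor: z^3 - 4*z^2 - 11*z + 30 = (z - 5)*(z^2 + z - 6) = (z - 5)*(z + 3)*(z - 2)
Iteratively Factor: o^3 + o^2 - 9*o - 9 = (o + 1)*(o^2 - 9) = (o - 3)*(o + 1)*(o + 3)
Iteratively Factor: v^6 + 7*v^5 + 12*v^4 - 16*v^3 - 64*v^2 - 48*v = (v - 2)*(v^5 + 9*v^4 + 30*v^3 + 44*v^2 + 24*v) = v*(v - 2)*(v^4 + 9*v^3 + 30*v^2 + 44*v + 24) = v*(v - 2)*(v + 3)*(v^3 + 6*v^2 + 12*v + 8) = v*(v - 2)*(v + 2)*(v + 3)*(v^2 + 4*v + 4) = v*(v - 2)*(v + 2)^2*(v + 3)*(v + 2)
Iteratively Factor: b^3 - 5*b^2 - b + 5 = (b + 1)*(b^2 - 6*b + 5) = (b - 1)*(b + 1)*(b - 5)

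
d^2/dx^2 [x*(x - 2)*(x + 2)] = 6*x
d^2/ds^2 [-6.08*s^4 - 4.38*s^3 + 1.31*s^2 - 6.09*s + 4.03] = -72.96*s^2 - 26.28*s + 2.62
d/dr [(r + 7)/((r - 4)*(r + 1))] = (-r^2 - 14*r + 17)/(r^4 - 6*r^3 + r^2 + 24*r + 16)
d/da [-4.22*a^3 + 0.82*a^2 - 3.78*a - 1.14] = -12.66*a^2 + 1.64*a - 3.78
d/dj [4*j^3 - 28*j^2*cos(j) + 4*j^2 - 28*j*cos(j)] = 28*j^2*sin(j) + 12*j^2 + 28*j*sin(j) - 56*j*cos(j) + 8*j - 28*cos(j)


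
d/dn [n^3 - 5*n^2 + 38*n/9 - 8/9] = 3*n^2 - 10*n + 38/9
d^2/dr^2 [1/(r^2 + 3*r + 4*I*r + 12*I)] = 2*(-r^2 - 3*r - 4*I*r + (2*r + 3 + 4*I)^2 - 12*I)/(r^2 + 3*r + 4*I*r + 12*I)^3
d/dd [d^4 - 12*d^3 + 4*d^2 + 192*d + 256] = 4*d^3 - 36*d^2 + 8*d + 192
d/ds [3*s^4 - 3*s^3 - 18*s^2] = 3*s*(4*s^2 - 3*s - 12)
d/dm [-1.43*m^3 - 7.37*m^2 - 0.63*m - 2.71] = -4.29*m^2 - 14.74*m - 0.63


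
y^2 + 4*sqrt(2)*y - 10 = (y - sqrt(2))*(y + 5*sqrt(2))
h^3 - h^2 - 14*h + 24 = (h - 3)*(h - 2)*(h + 4)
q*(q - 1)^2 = q^3 - 2*q^2 + q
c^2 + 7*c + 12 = (c + 3)*(c + 4)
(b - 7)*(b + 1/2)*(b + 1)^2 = b^4 - 9*b^3/2 - 31*b^2/2 - 27*b/2 - 7/2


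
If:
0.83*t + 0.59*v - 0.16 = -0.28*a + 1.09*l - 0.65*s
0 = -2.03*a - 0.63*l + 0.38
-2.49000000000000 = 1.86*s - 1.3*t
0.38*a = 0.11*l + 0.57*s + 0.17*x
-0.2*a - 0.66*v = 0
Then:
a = 0.0916282469713384*x - 0.0933633390360879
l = 0.904012028957553 - 0.295246573574313*x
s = -0.180182707118802*x - 0.236700687752709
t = 1.57672055444612 - 0.257799873262286*x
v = 0.0282919209200266 - 0.0277661354458601*x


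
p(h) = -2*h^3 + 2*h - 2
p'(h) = 2 - 6*h^2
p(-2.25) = 16.28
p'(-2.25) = -28.38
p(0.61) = -1.23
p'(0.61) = -0.23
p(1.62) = -7.26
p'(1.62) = -13.75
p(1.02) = -2.08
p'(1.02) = -4.24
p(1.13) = -2.63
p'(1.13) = -5.66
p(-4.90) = 223.50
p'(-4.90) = -142.06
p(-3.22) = 58.33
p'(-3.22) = -60.21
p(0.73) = -1.32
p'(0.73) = -1.20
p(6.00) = -422.00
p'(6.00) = -214.00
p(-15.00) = 6718.00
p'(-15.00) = -1348.00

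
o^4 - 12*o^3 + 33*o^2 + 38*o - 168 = (o - 7)*(o - 4)*(o - 3)*(o + 2)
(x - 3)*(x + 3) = x^2 - 9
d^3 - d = d*(d - 1)*(d + 1)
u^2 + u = u*(u + 1)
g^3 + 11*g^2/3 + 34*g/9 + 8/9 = (g + 1/3)*(g + 4/3)*(g + 2)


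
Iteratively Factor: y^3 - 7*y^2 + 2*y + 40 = (y + 2)*(y^2 - 9*y + 20) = (y - 5)*(y + 2)*(y - 4)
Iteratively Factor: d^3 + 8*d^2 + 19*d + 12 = (d + 1)*(d^2 + 7*d + 12) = (d + 1)*(d + 3)*(d + 4)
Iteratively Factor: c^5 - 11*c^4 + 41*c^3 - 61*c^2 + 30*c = (c - 2)*(c^4 - 9*c^3 + 23*c^2 - 15*c) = c*(c - 2)*(c^3 - 9*c^2 + 23*c - 15) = c*(c - 3)*(c - 2)*(c^2 - 6*c + 5) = c*(c - 5)*(c - 3)*(c - 2)*(c - 1)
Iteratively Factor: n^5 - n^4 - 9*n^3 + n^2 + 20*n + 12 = (n + 1)*(n^4 - 2*n^3 - 7*n^2 + 8*n + 12) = (n - 2)*(n + 1)*(n^3 - 7*n - 6) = (n - 2)*(n + 1)*(n + 2)*(n^2 - 2*n - 3) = (n - 2)*(n + 1)^2*(n + 2)*(n - 3)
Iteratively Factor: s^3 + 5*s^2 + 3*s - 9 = (s + 3)*(s^2 + 2*s - 3) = (s - 1)*(s + 3)*(s + 3)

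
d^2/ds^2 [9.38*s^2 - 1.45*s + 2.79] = 18.7600000000000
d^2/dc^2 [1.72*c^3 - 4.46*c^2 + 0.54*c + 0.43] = 10.32*c - 8.92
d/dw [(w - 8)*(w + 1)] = 2*w - 7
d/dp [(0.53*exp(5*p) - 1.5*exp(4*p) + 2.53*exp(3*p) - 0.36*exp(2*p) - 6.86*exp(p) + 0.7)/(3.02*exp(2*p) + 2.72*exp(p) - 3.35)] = (4.8018*exp(6*p) - 3.2936*exp(5*p) - 13.4769*exp(4*p) + 33.8632*exp(3*p) - 5.6885*exp(2*p) - 1.816*exp(p) + 21.077)*exp(p)/(9.1204*exp(4*p) + 16.4288*exp(3*p) - 12.8356*exp(2*p) - 18.224*exp(p) + 11.2225)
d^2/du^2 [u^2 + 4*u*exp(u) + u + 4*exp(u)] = 4*u*exp(u) + 12*exp(u) + 2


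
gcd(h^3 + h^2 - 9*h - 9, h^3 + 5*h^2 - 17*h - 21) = h^2 - 2*h - 3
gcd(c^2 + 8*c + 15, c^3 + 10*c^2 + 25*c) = c + 5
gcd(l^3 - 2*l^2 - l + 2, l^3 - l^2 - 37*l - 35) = l + 1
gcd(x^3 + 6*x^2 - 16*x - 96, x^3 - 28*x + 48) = x^2 + 2*x - 24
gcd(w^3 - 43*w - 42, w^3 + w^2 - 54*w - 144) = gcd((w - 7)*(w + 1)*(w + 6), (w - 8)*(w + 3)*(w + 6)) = w + 6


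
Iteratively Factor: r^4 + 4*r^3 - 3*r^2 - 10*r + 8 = (r - 1)*(r^3 + 5*r^2 + 2*r - 8) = (r - 1)*(r + 4)*(r^2 + r - 2) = (r - 1)*(r + 2)*(r + 4)*(r - 1)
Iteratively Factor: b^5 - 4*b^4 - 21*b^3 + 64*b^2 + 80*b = (b)*(b^4 - 4*b^3 - 21*b^2 + 64*b + 80) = b*(b + 4)*(b^3 - 8*b^2 + 11*b + 20) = b*(b - 5)*(b + 4)*(b^2 - 3*b - 4) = b*(b - 5)*(b - 4)*(b + 4)*(b + 1)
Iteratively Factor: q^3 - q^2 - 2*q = (q + 1)*(q^2 - 2*q) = (q - 2)*(q + 1)*(q)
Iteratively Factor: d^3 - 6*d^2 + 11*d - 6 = (d - 2)*(d^2 - 4*d + 3) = (d - 3)*(d - 2)*(d - 1)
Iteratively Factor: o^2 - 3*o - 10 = (o - 5)*(o + 2)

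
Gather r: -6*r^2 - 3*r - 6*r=-6*r^2 - 9*r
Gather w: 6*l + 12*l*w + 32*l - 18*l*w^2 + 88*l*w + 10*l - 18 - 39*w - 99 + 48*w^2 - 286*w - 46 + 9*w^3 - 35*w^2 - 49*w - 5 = 48*l + 9*w^3 + w^2*(13 - 18*l) + w*(100*l - 374) - 168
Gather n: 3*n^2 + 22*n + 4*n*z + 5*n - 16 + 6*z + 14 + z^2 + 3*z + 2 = 3*n^2 + n*(4*z + 27) + z^2 + 9*z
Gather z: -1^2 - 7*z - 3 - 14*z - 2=-21*z - 6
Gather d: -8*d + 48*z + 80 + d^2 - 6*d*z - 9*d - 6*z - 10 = d^2 + d*(-6*z - 17) + 42*z + 70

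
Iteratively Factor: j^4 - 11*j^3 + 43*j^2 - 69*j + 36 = (j - 4)*(j^3 - 7*j^2 + 15*j - 9) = (j - 4)*(j - 3)*(j^2 - 4*j + 3) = (j - 4)*(j - 3)^2*(j - 1)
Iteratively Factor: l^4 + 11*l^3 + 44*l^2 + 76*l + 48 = (l + 4)*(l^3 + 7*l^2 + 16*l + 12) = (l + 2)*(l + 4)*(l^2 + 5*l + 6) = (l + 2)*(l + 3)*(l + 4)*(l + 2)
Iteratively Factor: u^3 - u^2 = (u)*(u^2 - u) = u*(u - 1)*(u)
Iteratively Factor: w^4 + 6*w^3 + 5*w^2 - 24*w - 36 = (w + 2)*(w^3 + 4*w^2 - 3*w - 18) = (w - 2)*(w + 2)*(w^2 + 6*w + 9) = (w - 2)*(w + 2)*(w + 3)*(w + 3)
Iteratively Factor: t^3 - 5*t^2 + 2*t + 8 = (t + 1)*(t^2 - 6*t + 8) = (t - 2)*(t + 1)*(t - 4)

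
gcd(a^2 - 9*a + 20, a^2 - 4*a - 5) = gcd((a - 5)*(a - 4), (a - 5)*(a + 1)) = a - 5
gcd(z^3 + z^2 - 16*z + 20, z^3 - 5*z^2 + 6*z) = z - 2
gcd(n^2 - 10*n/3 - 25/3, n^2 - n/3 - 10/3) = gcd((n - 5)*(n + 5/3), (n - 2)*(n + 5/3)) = n + 5/3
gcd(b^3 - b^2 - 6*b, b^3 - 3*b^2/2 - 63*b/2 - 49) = b + 2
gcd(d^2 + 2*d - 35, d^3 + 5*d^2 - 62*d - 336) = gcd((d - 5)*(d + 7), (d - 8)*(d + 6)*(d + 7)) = d + 7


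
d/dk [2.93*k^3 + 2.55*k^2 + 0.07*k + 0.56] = 8.79*k^2 + 5.1*k + 0.07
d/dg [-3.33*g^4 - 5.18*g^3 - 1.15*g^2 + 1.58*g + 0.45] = -13.32*g^3 - 15.54*g^2 - 2.3*g + 1.58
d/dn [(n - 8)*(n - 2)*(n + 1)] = 3*n^2 - 18*n + 6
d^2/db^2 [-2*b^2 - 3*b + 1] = -4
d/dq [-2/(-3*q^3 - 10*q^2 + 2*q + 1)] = 2*(-9*q^2 - 20*q + 2)/(3*q^3 + 10*q^2 - 2*q - 1)^2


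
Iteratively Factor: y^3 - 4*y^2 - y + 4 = (y + 1)*(y^2 - 5*y + 4) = (y - 4)*(y + 1)*(y - 1)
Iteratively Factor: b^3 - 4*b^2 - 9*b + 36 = (b - 3)*(b^2 - b - 12) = (b - 4)*(b - 3)*(b + 3)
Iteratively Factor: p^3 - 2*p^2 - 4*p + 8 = (p - 2)*(p^2 - 4) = (p - 2)*(p + 2)*(p - 2)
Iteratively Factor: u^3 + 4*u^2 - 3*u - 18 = (u + 3)*(u^2 + u - 6) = (u - 2)*(u + 3)*(u + 3)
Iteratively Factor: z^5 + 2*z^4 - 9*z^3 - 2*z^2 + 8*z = (z - 1)*(z^4 + 3*z^3 - 6*z^2 - 8*z) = (z - 1)*(z + 1)*(z^3 + 2*z^2 - 8*z) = (z - 2)*(z - 1)*(z + 1)*(z^2 + 4*z) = (z - 2)*(z - 1)*(z + 1)*(z + 4)*(z)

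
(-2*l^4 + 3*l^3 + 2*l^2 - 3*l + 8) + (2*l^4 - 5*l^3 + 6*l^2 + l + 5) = -2*l^3 + 8*l^2 - 2*l + 13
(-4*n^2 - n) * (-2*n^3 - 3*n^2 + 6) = 8*n^5 + 14*n^4 + 3*n^3 - 24*n^2 - 6*n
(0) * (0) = 0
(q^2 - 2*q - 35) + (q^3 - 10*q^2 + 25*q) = q^3 - 9*q^2 + 23*q - 35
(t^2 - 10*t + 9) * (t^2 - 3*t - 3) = t^4 - 13*t^3 + 36*t^2 + 3*t - 27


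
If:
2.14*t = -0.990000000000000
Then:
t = -0.46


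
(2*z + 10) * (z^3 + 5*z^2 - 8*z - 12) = 2*z^4 + 20*z^3 + 34*z^2 - 104*z - 120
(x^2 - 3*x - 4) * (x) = x^3 - 3*x^2 - 4*x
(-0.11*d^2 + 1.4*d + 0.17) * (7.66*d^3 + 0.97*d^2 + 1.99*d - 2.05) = -0.8426*d^5 + 10.6173*d^4 + 2.4413*d^3 + 3.1764*d^2 - 2.5317*d - 0.3485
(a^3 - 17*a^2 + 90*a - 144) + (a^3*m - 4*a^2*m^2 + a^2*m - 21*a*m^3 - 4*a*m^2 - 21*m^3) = a^3*m + a^3 - 4*a^2*m^2 + a^2*m - 17*a^2 - 21*a*m^3 - 4*a*m^2 + 90*a - 21*m^3 - 144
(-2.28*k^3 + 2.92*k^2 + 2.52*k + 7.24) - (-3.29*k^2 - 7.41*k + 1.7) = -2.28*k^3 + 6.21*k^2 + 9.93*k + 5.54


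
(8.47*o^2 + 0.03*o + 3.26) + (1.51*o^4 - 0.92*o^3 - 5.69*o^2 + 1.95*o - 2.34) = 1.51*o^4 - 0.92*o^3 + 2.78*o^2 + 1.98*o + 0.92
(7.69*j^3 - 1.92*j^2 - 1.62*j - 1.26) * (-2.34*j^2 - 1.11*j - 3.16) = -17.9946*j^5 - 4.0431*j^4 - 18.3784*j^3 + 10.8138*j^2 + 6.5178*j + 3.9816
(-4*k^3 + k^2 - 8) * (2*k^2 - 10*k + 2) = -8*k^5 + 42*k^4 - 18*k^3 - 14*k^2 + 80*k - 16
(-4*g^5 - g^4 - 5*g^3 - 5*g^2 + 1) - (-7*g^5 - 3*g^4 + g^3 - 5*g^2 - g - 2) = 3*g^5 + 2*g^4 - 6*g^3 + g + 3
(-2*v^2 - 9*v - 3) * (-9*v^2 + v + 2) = 18*v^4 + 79*v^3 + 14*v^2 - 21*v - 6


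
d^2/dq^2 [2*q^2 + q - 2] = 4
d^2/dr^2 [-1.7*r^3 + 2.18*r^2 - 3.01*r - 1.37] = 4.36 - 10.2*r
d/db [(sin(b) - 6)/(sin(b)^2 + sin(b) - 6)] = (12 - sin(b))*sin(b)*cos(b)/(sin(b)^2 + sin(b) - 6)^2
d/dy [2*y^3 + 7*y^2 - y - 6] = 6*y^2 + 14*y - 1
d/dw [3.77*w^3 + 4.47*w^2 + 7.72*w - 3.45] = 11.31*w^2 + 8.94*w + 7.72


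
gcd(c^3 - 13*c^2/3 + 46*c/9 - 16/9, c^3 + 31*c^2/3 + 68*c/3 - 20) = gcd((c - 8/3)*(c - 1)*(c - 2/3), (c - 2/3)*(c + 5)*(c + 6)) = c - 2/3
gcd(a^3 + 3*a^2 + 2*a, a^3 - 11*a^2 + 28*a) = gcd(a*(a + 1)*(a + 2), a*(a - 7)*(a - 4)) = a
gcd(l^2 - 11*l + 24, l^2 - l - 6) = l - 3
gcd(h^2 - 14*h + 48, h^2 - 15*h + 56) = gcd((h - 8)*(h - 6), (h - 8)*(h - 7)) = h - 8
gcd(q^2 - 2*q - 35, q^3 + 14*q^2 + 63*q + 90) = q + 5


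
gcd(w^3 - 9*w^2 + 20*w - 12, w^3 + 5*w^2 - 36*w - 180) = w - 6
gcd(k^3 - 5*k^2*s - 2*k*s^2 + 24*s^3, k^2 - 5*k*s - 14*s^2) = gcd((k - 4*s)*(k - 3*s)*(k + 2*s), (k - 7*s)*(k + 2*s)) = k + 2*s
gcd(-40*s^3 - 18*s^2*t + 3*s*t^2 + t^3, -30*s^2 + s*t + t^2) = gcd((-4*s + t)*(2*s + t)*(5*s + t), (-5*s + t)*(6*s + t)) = 1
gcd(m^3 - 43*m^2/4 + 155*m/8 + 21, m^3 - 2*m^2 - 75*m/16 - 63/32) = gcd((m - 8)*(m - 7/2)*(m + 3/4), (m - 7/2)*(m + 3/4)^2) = m^2 - 11*m/4 - 21/8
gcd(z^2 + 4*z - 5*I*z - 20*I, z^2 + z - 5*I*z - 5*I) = z - 5*I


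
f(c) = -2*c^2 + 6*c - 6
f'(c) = 6 - 4*c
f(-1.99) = -25.86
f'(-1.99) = 13.96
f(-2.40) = -31.92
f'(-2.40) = 15.60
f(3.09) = -6.56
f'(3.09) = -6.36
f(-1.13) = -15.33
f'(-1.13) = 10.52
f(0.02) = -5.88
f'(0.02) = 5.92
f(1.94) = -1.89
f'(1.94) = -1.76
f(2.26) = -2.66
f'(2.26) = -3.04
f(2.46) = -3.34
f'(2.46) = -3.84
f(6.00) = -42.00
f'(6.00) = -18.00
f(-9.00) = -222.00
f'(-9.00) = 42.00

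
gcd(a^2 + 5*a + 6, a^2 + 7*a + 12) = a + 3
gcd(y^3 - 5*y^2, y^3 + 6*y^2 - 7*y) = y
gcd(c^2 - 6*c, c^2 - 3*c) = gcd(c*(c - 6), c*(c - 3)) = c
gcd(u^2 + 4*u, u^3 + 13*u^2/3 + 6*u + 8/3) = 1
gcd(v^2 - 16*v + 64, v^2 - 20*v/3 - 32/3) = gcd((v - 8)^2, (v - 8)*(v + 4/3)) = v - 8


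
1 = 1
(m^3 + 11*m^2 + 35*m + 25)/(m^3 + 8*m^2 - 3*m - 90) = (m^2 + 6*m + 5)/(m^2 + 3*m - 18)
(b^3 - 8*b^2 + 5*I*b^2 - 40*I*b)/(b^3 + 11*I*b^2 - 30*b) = (b - 8)/(b + 6*I)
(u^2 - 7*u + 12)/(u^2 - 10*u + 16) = (u^2 - 7*u + 12)/(u^2 - 10*u + 16)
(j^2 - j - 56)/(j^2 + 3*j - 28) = (j - 8)/(j - 4)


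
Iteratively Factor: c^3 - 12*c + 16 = (c + 4)*(c^2 - 4*c + 4) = (c - 2)*(c + 4)*(c - 2)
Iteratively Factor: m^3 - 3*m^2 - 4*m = (m)*(m^2 - 3*m - 4) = m*(m + 1)*(m - 4)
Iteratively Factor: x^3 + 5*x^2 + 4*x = (x)*(x^2 + 5*x + 4) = x*(x + 4)*(x + 1)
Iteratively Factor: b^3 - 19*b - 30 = (b - 5)*(b^2 + 5*b + 6) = (b - 5)*(b + 3)*(b + 2)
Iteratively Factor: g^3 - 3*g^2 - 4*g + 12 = (g + 2)*(g^2 - 5*g + 6) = (g - 2)*(g + 2)*(g - 3)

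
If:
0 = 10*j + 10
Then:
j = -1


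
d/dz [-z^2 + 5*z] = 5 - 2*z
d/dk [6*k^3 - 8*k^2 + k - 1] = 18*k^2 - 16*k + 1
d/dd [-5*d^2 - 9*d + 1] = -10*d - 9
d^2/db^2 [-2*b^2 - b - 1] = -4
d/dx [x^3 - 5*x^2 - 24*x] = 3*x^2 - 10*x - 24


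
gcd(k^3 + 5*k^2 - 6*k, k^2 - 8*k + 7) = k - 1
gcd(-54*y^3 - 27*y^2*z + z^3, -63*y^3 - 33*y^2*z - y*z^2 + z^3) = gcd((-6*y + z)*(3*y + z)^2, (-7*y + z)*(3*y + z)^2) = 9*y^2 + 6*y*z + z^2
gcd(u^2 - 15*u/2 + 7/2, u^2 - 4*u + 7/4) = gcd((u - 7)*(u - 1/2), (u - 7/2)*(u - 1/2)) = u - 1/2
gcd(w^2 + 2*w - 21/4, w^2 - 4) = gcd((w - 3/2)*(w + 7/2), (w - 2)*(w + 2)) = 1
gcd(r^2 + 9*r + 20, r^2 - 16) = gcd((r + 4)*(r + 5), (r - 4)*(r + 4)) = r + 4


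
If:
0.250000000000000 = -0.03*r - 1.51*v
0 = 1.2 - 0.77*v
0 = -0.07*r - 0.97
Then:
No Solution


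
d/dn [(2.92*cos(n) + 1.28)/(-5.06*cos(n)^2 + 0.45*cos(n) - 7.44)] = (-14.7752*cos(n)^2 - 12.9536*cos(n) + 22.3008)*sin(n)/(25.6036*cos(n)^4 - 4.554*cos(n)^3 + 75.4953*cos(n)^2 - 6.696*cos(n) + 55.3536)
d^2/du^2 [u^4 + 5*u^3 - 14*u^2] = 12*u^2 + 30*u - 28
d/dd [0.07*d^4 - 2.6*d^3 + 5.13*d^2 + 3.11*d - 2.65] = 0.28*d^3 - 7.8*d^2 + 10.26*d + 3.11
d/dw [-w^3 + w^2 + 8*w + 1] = -3*w^2 + 2*w + 8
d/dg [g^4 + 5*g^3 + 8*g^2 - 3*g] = 4*g^3 + 15*g^2 + 16*g - 3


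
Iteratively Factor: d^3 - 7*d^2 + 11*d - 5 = (d - 1)*(d^2 - 6*d + 5) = (d - 1)^2*(d - 5)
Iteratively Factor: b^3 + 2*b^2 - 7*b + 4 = (b - 1)*(b^2 + 3*b - 4) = (b - 1)^2*(b + 4)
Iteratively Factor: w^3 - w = (w + 1)*(w^2 - w) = (w - 1)*(w + 1)*(w)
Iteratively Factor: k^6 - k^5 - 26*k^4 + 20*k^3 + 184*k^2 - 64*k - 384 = (k + 2)*(k^5 - 3*k^4 - 20*k^3 + 60*k^2 + 64*k - 192) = (k - 2)*(k + 2)*(k^4 - k^3 - 22*k^2 + 16*k + 96) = (k - 2)*(k + 2)^2*(k^3 - 3*k^2 - 16*k + 48) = (k - 3)*(k - 2)*(k + 2)^2*(k^2 - 16) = (k - 4)*(k - 3)*(k - 2)*(k + 2)^2*(k + 4)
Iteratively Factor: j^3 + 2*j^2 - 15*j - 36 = (j + 3)*(j^2 - j - 12) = (j - 4)*(j + 3)*(j + 3)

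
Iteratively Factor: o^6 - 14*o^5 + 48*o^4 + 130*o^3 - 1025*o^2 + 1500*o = (o)*(o^5 - 14*o^4 + 48*o^3 + 130*o^2 - 1025*o + 1500) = o*(o - 3)*(o^4 - 11*o^3 + 15*o^2 + 175*o - 500) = o*(o - 3)*(o + 4)*(o^3 - 15*o^2 + 75*o - 125) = o*(o - 5)*(o - 3)*(o + 4)*(o^2 - 10*o + 25) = o*(o - 5)^2*(o - 3)*(o + 4)*(o - 5)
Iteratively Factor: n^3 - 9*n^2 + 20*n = (n - 4)*(n^2 - 5*n) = (n - 5)*(n - 4)*(n)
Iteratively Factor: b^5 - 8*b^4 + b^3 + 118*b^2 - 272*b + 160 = (b - 2)*(b^4 - 6*b^3 - 11*b^2 + 96*b - 80) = (b - 4)*(b - 2)*(b^3 - 2*b^2 - 19*b + 20) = (b - 4)*(b - 2)*(b + 4)*(b^2 - 6*b + 5) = (b - 4)*(b - 2)*(b - 1)*(b + 4)*(b - 5)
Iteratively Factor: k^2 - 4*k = (k)*(k - 4)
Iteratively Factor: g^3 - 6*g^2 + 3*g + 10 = (g - 5)*(g^2 - g - 2) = (g - 5)*(g + 1)*(g - 2)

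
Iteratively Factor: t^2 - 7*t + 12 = (t - 4)*(t - 3)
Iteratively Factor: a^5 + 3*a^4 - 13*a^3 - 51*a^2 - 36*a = (a)*(a^4 + 3*a^3 - 13*a^2 - 51*a - 36) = a*(a - 4)*(a^3 + 7*a^2 + 15*a + 9) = a*(a - 4)*(a + 3)*(a^2 + 4*a + 3) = a*(a - 4)*(a + 3)^2*(a + 1)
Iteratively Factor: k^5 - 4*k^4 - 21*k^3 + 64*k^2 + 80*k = (k - 4)*(k^4 - 21*k^2 - 20*k) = (k - 5)*(k - 4)*(k^3 + 5*k^2 + 4*k) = (k - 5)*(k - 4)*(k + 4)*(k^2 + k) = (k - 5)*(k - 4)*(k + 1)*(k + 4)*(k)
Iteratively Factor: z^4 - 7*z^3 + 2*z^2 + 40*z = (z - 4)*(z^3 - 3*z^2 - 10*z) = (z - 4)*(z + 2)*(z^2 - 5*z) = z*(z - 4)*(z + 2)*(z - 5)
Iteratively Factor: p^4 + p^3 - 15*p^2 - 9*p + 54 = (p + 3)*(p^3 - 2*p^2 - 9*p + 18) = (p + 3)^2*(p^2 - 5*p + 6) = (p - 2)*(p + 3)^2*(p - 3)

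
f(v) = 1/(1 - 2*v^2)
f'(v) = 4*v/(1 - 2*v^2)^2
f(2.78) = -0.07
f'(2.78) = 0.05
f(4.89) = -0.02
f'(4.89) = 0.01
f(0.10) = 1.02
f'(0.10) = 0.42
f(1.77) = -0.19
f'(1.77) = 0.26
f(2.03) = -0.14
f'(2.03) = 0.15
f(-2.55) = -0.08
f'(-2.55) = -0.07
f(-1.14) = -0.63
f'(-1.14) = -1.78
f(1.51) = -0.28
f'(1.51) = 0.48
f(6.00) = -0.01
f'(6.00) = 0.00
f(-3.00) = -0.06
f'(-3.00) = -0.04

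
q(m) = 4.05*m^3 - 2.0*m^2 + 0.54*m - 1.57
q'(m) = 12.15*m^2 - 4.0*m + 0.54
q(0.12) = -1.53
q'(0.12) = 0.23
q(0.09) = -1.53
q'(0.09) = 0.28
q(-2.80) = -107.67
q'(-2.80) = 107.00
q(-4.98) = -554.06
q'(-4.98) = 321.78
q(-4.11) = -318.75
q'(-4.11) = 222.22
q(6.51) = 1034.56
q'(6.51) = 489.42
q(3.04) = 95.37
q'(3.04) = 100.67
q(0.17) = -1.52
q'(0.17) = 0.21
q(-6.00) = -951.61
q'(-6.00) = 461.94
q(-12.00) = -7294.45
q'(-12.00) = 1798.14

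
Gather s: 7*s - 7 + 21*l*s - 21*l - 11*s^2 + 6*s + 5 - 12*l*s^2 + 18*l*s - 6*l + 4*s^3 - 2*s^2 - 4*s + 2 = -27*l + 4*s^3 + s^2*(-12*l - 13) + s*(39*l + 9)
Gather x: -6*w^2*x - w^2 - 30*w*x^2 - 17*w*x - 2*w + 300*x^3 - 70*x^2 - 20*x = -w^2 - 2*w + 300*x^3 + x^2*(-30*w - 70) + x*(-6*w^2 - 17*w - 20)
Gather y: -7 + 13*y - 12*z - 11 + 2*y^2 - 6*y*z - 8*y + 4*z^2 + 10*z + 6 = 2*y^2 + y*(5 - 6*z) + 4*z^2 - 2*z - 12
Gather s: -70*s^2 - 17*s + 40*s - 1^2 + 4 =-70*s^2 + 23*s + 3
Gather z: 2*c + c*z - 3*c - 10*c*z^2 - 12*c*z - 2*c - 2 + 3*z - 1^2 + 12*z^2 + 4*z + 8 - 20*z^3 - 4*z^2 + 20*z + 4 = -3*c - 20*z^3 + z^2*(8 - 10*c) + z*(27 - 11*c) + 9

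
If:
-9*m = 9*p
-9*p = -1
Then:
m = -1/9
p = 1/9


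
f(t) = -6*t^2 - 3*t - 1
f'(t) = -12*t - 3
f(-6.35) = -223.88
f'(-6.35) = 73.20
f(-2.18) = -22.97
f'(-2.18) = 23.16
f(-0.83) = -2.64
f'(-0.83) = 6.96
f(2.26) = -38.43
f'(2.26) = -30.12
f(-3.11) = -49.70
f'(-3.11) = 34.32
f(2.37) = -41.81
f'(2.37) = -31.44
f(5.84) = -223.15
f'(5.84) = -73.08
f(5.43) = -194.20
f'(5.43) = -68.16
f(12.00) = -901.00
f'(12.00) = -147.00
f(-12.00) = -829.00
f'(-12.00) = 141.00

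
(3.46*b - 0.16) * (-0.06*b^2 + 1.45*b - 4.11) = -0.2076*b^3 + 5.0266*b^2 - 14.4526*b + 0.6576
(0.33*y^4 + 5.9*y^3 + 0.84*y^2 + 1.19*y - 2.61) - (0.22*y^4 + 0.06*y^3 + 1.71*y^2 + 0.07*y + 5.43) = 0.11*y^4 + 5.84*y^3 - 0.87*y^2 + 1.12*y - 8.04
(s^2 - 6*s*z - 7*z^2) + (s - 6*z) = s^2 - 6*s*z + s - 7*z^2 - 6*z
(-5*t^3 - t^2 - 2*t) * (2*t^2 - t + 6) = -10*t^5 + 3*t^4 - 33*t^3 - 4*t^2 - 12*t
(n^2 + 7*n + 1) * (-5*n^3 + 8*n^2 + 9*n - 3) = -5*n^5 - 27*n^4 + 60*n^3 + 68*n^2 - 12*n - 3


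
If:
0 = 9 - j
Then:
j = 9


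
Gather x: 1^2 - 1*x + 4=5 - x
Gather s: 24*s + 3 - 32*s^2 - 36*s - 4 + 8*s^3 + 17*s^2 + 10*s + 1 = 8*s^3 - 15*s^2 - 2*s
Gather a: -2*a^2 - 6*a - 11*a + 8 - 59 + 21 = -2*a^2 - 17*a - 30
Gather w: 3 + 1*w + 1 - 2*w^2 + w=-2*w^2 + 2*w + 4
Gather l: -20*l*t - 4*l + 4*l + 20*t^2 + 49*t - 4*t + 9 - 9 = -20*l*t + 20*t^2 + 45*t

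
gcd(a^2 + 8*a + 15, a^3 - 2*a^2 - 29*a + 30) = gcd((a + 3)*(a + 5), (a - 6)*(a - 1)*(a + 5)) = a + 5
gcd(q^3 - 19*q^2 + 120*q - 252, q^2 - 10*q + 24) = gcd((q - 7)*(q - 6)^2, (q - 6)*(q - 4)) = q - 6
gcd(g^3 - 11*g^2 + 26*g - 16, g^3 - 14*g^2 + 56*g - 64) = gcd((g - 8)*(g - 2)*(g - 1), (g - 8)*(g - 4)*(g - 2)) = g^2 - 10*g + 16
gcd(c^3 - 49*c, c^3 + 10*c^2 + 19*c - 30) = 1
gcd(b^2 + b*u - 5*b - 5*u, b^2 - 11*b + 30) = b - 5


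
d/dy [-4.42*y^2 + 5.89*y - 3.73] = 5.89 - 8.84*y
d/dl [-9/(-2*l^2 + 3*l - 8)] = 9*(3 - 4*l)/(2*l^2 - 3*l + 8)^2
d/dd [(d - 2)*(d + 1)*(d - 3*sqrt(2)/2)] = 3*d^2 - 3*sqrt(2)*d - 2*d - 2 + 3*sqrt(2)/2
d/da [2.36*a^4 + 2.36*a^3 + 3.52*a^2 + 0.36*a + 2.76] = 9.44*a^3 + 7.08*a^2 + 7.04*a + 0.36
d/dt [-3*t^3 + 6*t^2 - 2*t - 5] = -9*t^2 + 12*t - 2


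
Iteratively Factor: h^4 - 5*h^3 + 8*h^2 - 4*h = (h - 2)*(h^3 - 3*h^2 + 2*h) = (h - 2)^2*(h^2 - h) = h*(h - 2)^2*(h - 1)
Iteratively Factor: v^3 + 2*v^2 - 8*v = (v - 2)*(v^2 + 4*v) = v*(v - 2)*(v + 4)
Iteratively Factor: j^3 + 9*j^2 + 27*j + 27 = (j + 3)*(j^2 + 6*j + 9) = (j + 3)^2*(j + 3)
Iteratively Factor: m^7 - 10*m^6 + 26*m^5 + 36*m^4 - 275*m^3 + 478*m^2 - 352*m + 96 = (m - 1)*(m^6 - 9*m^5 + 17*m^4 + 53*m^3 - 222*m^2 + 256*m - 96) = (m - 1)^2*(m^5 - 8*m^4 + 9*m^3 + 62*m^2 - 160*m + 96) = (m - 4)*(m - 1)^2*(m^4 - 4*m^3 - 7*m^2 + 34*m - 24) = (m - 4)*(m - 1)^2*(m + 3)*(m^3 - 7*m^2 + 14*m - 8) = (m - 4)*(m - 1)^3*(m + 3)*(m^2 - 6*m + 8) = (m - 4)*(m - 2)*(m - 1)^3*(m + 3)*(m - 4)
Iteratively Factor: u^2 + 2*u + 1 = (u + 1)*(u + 1)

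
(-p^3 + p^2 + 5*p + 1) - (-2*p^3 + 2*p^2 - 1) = p^3 - p^2 + 5*p + 2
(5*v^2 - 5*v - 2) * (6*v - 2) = 30*v^3 - 40*v^2 - 2*v + 4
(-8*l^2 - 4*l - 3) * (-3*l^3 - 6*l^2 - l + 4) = 24*l^5 + 60*l^4 + 41*l^3 - 10*l^2 - 13*l - 12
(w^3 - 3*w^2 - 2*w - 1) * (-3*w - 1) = -3*w^4 + 8*w^3 + 9*w^2 + 5*w + 1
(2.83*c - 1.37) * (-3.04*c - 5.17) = -8.6032*c^2 - 10.4663*c + 7.0829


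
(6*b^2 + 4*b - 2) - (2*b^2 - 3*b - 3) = 4*b^2 + 7*b + 1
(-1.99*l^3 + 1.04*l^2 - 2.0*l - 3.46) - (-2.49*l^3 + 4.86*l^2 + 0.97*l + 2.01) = 0.5*l^3 - 3.82*l^2 - 2.97*l - 5.47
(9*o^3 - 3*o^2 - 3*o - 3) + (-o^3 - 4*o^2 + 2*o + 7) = 8*o^3 - 7*o^2 - o + 4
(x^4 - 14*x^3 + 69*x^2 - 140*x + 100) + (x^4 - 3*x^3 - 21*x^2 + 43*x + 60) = 2*x^4 - 17*x^3 + 48*x^2 - 97*x + 160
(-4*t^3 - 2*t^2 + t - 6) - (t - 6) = -4*t^3 - 2*t^2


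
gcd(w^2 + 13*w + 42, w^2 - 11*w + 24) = 1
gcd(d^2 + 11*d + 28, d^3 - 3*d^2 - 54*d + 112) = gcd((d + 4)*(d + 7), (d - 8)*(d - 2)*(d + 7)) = d + 7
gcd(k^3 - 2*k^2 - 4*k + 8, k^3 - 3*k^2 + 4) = k^2 - 4*k + 4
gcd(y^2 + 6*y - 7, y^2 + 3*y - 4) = y - 1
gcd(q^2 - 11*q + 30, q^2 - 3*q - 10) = q - 5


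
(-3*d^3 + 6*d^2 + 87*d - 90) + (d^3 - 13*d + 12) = -2*d^3 + 6*d^2 + 74*d - 78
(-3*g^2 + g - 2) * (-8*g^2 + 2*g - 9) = 24*g^4 - 14*g^3 + 45*g^2 - 13*g + 18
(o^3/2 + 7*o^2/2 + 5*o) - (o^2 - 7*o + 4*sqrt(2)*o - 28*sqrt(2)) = o^3/2 + 5*o^2/2 - 4*sqrt(2)*o + 12*o + 28*sqrt(2)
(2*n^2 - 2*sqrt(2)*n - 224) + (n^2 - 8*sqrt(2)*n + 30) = 3*n^2 - 10*sqrt(2)*n - 194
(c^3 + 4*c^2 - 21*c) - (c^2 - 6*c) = c^3 + 3*c^2 - 15*c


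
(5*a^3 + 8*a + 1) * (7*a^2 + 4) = 35*a^5 + 76*a^3 + 7*a^2 + 32*a + 4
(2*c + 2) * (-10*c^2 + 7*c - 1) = -20*c^3 - 6*c^2 + 12*c - 2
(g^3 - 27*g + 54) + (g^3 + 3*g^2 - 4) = 2*g^3 + 3*g^2 - 27*g + 50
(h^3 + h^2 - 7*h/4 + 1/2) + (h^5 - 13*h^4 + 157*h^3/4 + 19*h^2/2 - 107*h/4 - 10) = h^5 - 13*h^4 + 161*h^3/4 + 21*h^2/2 - 57*h/2 - 19/2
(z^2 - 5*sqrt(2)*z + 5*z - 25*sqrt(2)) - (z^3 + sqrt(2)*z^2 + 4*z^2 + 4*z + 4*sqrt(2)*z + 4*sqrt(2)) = -z^3 - 3*z^2 - sqrt(2)*z^2 - 9*sqrt(2)*z + z - 29*sqrt(2)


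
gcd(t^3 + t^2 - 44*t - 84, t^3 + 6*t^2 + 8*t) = t + 2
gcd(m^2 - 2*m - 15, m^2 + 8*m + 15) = m + 3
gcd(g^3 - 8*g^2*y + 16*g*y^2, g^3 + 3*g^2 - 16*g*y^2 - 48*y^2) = -g + 4*y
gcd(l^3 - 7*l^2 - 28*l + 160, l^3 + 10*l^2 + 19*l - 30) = l + 5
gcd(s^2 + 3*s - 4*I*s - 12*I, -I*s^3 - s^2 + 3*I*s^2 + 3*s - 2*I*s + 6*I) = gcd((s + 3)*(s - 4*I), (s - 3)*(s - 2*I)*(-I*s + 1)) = 1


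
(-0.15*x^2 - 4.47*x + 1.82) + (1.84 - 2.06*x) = -0.15*x^2 - 6.53*x + 3.66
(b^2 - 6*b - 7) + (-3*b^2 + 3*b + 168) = -2*b^2 - 3*b + 161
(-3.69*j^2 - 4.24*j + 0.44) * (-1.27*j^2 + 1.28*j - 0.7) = 4.6863*j^4 + 0.6616*j^3 - 3.403*j^2 + 3.5312*j - 0.308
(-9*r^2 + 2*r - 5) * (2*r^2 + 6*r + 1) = -18*r^4 - 50*r^3 - 7*r^2 - 28*r - 5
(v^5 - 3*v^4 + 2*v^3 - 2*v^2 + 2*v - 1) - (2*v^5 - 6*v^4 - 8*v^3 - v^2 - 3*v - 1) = -v^5 + 3*v^4 + 10*v^3 - v^2 + 5*v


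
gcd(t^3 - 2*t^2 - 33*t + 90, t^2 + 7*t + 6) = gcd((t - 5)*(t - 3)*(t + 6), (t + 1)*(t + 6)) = t + 6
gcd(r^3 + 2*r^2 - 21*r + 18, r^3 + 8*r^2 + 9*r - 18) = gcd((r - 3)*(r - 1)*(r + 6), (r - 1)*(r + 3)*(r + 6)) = r^2 + 5*r - 6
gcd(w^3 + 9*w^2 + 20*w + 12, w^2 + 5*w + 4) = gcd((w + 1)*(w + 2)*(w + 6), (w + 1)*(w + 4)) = w + 1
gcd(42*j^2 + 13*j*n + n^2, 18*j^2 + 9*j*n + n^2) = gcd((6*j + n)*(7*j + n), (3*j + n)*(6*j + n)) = 6*j + n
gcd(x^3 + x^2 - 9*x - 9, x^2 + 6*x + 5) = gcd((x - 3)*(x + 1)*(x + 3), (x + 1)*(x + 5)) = x + 1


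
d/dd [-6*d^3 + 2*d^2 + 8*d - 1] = -18*d^2 + 4*d + 8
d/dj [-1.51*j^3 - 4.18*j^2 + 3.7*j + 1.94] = -4.53*j^2 - 8.36*j + 3.7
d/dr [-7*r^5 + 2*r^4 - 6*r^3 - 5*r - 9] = -35*r^4 + 8*r^3 - 18*r^2 - 5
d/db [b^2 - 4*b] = 2*b - 4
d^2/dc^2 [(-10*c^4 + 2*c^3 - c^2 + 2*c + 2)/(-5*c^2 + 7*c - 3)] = 2*(250*c^6 - 1050*c^5 + 1920*c^4 - 1763*c^3 + 471*c^2 + 246*c - 101)/(125*c^6 - 525*c^5 + 960*c^4 - 973*c^3 + 576*c^2 - 189*c + 27)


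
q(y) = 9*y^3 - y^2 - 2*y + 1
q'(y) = 27*y^2 - 2*y - 2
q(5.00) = 1091.00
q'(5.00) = 663.00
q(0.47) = 0.77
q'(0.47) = 3.02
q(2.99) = 226.66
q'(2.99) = 233.40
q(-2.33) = -113.61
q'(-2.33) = 149.24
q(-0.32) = 1.24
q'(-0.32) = 1.40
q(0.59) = 1.32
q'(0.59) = 6.22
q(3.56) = 387.27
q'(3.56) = 333.07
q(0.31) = 0.55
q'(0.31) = -0.03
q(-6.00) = -1967.00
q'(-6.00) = 982.00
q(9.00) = 6463.00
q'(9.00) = 2167.00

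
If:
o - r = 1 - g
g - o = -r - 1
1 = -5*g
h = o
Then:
No Solution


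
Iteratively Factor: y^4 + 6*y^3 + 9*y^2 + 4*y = (y + 4)*(y^3 + 2*y^2 + y) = (y + 1)*(y + 4)*(y^2 + y) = y*(y + 1)*(y + 4)*(y + 1)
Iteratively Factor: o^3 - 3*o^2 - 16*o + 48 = (o - 3)*(o^2 - 16) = (o - 3)*(o + 4)*(o - 4)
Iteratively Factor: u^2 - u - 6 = (u + 2)*(u - 3)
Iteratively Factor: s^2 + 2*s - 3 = (s + 3)*(s - 1)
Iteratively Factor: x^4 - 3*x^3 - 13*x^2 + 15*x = (x)*(x^3 - 3*x^2 - 13*x + 15) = x*(x - 5)*(x^2 + 2*x - 3) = x*(x - 5)*(x + 3)*(x - 1)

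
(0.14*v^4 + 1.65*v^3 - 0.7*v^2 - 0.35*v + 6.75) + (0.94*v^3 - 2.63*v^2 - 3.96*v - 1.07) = 0.14*v^4 + 2.59*v^3 - 3.33*v^2 - 4.31*v + 5.68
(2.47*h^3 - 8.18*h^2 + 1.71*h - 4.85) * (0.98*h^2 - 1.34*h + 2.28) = 2.4206*h^5 - 11.3262*h^4 + 18.2686*h^3 - 25.6948*h^2 + 10.3978*h - 11.058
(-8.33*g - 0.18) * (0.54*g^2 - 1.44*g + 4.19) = -4.4982*g^3 + 11.898*g^2 - 34.6435*g - 0.7542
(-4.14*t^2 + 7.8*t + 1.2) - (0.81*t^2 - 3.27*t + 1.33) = -4.95*t^2 + 11.07*t - 0.13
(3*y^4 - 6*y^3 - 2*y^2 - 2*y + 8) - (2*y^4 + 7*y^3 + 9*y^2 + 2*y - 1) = y^4 - 13*y^3 - 11*y^2 - 4*y + 9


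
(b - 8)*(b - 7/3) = b^2 - 31*b/3 + 56/3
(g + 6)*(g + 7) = g^2 + 13*g + 42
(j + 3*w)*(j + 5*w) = j^2 + 8*j*w + 15*w^2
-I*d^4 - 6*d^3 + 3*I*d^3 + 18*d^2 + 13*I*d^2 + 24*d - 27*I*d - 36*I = (d - 4)*(d - 3*I)^2*(-I*d - I)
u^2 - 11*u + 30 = (u - 6)*(u - 5)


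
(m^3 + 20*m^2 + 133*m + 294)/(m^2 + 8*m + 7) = (m^2 + 13*m + 42)/(m + 1)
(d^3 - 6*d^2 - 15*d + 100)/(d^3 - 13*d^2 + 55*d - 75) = (d + 4)/(d - 3)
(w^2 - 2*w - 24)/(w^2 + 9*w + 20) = (w - 6)/(w + 5)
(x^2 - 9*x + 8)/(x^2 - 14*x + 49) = (x^2 - 9*x + 8)/(x^2 - 14*x + 49)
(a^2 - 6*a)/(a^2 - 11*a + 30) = a/(a - 5)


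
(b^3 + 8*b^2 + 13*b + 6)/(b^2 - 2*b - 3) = (b^2 + 7*b + 6)/(b - 3)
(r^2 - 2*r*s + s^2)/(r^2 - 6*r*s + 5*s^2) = (r - s)/(r - 5*s)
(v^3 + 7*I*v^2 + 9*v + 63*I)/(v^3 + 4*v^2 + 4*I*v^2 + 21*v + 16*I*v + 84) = (v + 3*I)/(v + 4)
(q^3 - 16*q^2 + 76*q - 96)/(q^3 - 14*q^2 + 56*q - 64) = (q - 6)/(q - 4)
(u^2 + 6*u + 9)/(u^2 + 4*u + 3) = (u + 3)/(u + 1)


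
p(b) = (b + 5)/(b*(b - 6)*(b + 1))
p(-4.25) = -0.01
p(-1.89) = -0.23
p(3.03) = -0.22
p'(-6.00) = 0.00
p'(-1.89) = -0.49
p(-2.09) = -0.16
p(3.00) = -0.22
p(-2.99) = -0.04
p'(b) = 1/(b*(b - 6)*(b + 1)) - (b + 5)/(b*(b - 6)*(b + 1)^2) - (b + 5)/(b*(b - 6)^2*(b + 1)) - (b + 5)/(b^2*(b - 6)*(b + 1)) = 2*(-b^3 - 5*b^2 + 25*b + 15)/(b^2*(b^4 - 10*b^3 + 13*b^2 + 60*b + 36))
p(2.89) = -0.23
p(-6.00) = 0.00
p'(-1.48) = -2.10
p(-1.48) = -0.66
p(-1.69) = -0.37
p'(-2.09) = -0.29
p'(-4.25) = -0.01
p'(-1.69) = -0.91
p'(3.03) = 0.03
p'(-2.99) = -0.05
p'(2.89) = 0.03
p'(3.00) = 0.03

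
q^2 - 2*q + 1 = (q - 1)^2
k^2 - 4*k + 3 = (k - 3)*(k - 1)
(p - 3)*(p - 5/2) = p^2 - 11*p/2 + 15/2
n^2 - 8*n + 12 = (n - 6)*(n - 2)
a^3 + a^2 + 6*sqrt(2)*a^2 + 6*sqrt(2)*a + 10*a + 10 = (a + 1)*(a + sqrt(2))*(a + 5*sqrt(2))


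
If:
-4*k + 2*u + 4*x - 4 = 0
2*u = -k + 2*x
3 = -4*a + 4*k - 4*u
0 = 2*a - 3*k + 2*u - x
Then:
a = -97/44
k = -13/11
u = 3/11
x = -7/22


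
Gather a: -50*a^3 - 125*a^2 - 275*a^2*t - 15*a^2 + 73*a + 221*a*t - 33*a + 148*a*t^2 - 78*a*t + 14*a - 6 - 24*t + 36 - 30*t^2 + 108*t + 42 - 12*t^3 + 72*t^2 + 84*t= -50*a^3 + a^2*(-275*t - 140) + a*(148*t^2 + 143*t + 54) - 12*t^3 + 42*t^2 + 168*t + 72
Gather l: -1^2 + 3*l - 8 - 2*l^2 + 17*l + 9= -2*l^2 + 20*l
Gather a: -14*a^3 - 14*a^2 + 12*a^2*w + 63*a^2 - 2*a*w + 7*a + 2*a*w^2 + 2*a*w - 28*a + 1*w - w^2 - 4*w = -14*a^3 + a^2*(12*w + 49) + a*(2*w^2 - 21) - w^2 - 3*w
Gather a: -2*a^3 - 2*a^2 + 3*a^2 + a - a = -2*a^3 + a^2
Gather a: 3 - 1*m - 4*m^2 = -4*m^2 - m + 3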